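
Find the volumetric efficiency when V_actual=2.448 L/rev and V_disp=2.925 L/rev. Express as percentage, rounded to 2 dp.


eta_v = (V_actual / V_disp) * 100
Ratio = 2.448 / 2.925 = 0.8369
eta_v = 0.8369 * 100 = 83.69%


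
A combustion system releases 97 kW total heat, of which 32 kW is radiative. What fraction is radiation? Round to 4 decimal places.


f_rad = Q_rad / Q_total
f_rad = 32 / 97 = 0.3299


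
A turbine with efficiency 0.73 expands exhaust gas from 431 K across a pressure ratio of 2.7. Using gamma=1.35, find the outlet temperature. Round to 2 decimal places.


T_out = T_in * (1 - eta * (1 - PR^(-(gamma-1)/gamma)))
Exponent = -(1.35-1)/1.35 = -0.25925926
PR^exp = 2.7^(-0.25925926) = 0.77297411
Factor = 1 - 0.73*(1 - 0.77297411) = 0.83427110
T_out = 431 * 0.83427110 = 359.57 K


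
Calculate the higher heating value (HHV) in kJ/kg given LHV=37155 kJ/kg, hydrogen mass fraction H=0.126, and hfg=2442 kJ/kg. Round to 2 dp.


HHV = LHV + hfg * 9 * H
Water addition = 2442 * 9 * 0.126 = 2769.228 kJ/kg
HHV = 37155 + 2769.228 = 39924.23 kJ/kg


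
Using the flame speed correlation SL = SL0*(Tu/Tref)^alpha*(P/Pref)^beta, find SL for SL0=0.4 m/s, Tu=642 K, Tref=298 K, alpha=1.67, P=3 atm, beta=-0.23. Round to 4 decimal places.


SL = SL0 * (Tu/Tref)^alpha * (P/Pref)^beta
T ratio = 642/298 = 2.15436242
(T ratio)^alpha = 2.15436242^1.67 = 3.602818
(P/Pref)^beta = 3^(-0.23) = 0.776716
SL = 0.4 * 3.602818 * 0.776716 = 1.1193 m/s


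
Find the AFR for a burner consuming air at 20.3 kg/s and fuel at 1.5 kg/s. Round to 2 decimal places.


AFR = m_air / m_fuel
AFR = 20.3 / 1.5 = 13.53


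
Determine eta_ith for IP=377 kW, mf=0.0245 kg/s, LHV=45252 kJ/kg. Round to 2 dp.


eta_ith = (IP / (mf * LHV)) * 100
Denominator = 0.0245 * 45252 = 1108.6740 kW
eta_ith = (377 / 1108.6740) * 100 = 34.00%


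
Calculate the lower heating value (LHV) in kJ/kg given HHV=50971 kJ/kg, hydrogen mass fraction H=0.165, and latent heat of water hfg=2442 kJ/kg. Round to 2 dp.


LHV = HHV - hfg * 9 * H
Water correction = 2442 * 9 * 0.165 = 3626.370 kJ/kg
LHV = 50971 - 3626.370 = 47344.63 kJ/kg


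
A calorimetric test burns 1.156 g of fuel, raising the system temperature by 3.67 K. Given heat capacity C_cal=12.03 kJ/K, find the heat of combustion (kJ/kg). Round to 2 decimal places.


Hc = C_cal * delta_T / m_fuel
Q_released = 12.03 * 3.67 = 44.1501 kJ
m_fuel = 1.156 g = 1.156/1000 kg = 0.001156 kg
Hc = 44.1501 / 0.001156 = 38192.13 kJ/kg


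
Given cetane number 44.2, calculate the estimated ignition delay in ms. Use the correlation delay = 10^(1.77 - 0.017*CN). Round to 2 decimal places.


delay = 10^(1.77 - 0.017*CN)
Exponent = 1.77 - 0.017*44.2 = 1.0186
delay = 10^1.0186 = 10.44 ms


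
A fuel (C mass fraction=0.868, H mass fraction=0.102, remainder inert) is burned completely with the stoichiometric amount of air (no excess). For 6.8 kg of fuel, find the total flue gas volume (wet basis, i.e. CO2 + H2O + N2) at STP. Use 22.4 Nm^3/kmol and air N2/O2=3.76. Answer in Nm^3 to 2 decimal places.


Per kg fuel: CO2 = (C/12 kmol)*22.4 = (0.868/12)*22.4 = 1.62027 Nm^3
Per kg fuel: H2O = (H/2 kmol)*22.4 = (0.102/2)*22.4 = 1.14240 Nm^3
O2 needed per kg fuel = C/12 + H/4 = 0.868/12 + 0.102/4 = 0.09783333 kmol
Per kg fuel: N2 = O2*3.76*22.4 = 0.09783333*3.76*22.4 = 8.23991 Nm^3
Total per kg = 1.62027 + 1.14240 + 8.23991 = 11.00258 Nm^3
Total = 11.00258 * 6.8 = 74.82 Nm^3


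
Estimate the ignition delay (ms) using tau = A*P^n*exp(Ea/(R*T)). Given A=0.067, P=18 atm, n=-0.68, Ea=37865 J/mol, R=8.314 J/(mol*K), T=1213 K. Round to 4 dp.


tau = A * P^n * exp(Ea/(R*T))
P^n = 18^(-0.68) = 0.14009244
Ea/(R*T) = 37865/(8.314*1213) = 3.754630
exp(Ea/(R*T)) = 42.718409
tau = 0.067 * 0.14009244 * 42.718409 = 0.4010 ms


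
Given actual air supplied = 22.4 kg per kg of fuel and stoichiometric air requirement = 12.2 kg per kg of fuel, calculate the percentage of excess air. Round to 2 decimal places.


Excess air = actual - stoichiometric = 22.4 - 12.2 = 10.20 kg/kg fuel
Excess air % = (excess / stoich) * 100 = (10.20 / 12.2) * 100 = 83.61%


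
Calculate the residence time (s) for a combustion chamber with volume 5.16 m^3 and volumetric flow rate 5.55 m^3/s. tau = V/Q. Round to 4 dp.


tau = V / Q_flow
tau = 5.16 / 5.55 = 0.9297 s


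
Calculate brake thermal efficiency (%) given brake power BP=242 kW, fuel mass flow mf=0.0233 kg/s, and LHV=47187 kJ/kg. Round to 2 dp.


eta_BTE = (BP / (mf * LHV)) * 100
Denominator = 0.0233 * 47187 = 1099.4571 kW
eta_BTE = (242 / 1099.4571) * 100 = 22.01%


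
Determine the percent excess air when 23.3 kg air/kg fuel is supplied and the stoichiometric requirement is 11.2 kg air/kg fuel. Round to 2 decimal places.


Excess air = actual - stoichiometric = 23.3 - 11.2 = 12.10 kg/kg fuel
Excess air % = (excess / stoich) * 100 = (12.10 / 11.2) * 100 = 108.04%


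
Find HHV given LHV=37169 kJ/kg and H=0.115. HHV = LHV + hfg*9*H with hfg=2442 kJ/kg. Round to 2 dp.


HHV = LHV + hfg * 9 * H
Water addition = 2442 * 9 * 0.115 = 2527.470 kJ/kg
HHV = 37169 + 2527.470 = 39696.47 kJ/kg


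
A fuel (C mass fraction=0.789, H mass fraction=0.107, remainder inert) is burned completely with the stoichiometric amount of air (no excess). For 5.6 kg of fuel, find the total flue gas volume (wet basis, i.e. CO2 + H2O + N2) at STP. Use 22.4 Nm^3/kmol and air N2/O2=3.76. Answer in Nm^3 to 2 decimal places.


Per kg fuel: CO2 = (C/12 kmol)*22.4 = (0.789/12)*22.4 = 1.47280 Nm^3
Per kg fuel: H2O = (H/2 kmol)*22.4 = (0.107/2)*22.4 = 1.19840 Nm^3
O2 needed per kg fuel = C/12 + H/4 = 0.789/12 + 0.107/4 = 0.09250000 kmol
Per kg fuel: N2 = O2*3.76*22.4 = 0.09250000*3.76*22.4 = 7.79072 Nm^3
Total per kg = 1.47280 + 1.19840 + 7.79072 = 10.46192 Nm^3
Total = 10.46192 * 5.6 = 58.59 Nm^3


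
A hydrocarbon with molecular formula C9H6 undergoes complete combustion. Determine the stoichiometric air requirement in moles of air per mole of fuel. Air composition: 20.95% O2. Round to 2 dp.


Balanced combustion: C9H6 + 10.5 O2 -> 9 CO2 + 3 H2O
O2 needed = C + H/4 = 9 + 6/4 = 10.50 moles
Air moles = O2 / 0.2095 = 10.50 / 0.2095 = 50.12 moles air


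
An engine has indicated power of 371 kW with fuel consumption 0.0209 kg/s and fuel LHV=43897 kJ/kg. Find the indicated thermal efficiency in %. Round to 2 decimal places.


eta_ith = (IP / (mf * LHV)) * 100
Denominator = 0.0209 * 43897 = 917.4473 kW
eta_ith = (371 / 917.4473) * 100 = 40.44%


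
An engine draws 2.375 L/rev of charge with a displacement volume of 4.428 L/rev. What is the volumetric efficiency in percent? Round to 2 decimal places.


eta_v = (V_actual / V_disp) * 100
Ratio = 2.375 / 4.428 = 0.5364
eta_v = 0.5364 * 100 = 53.64%


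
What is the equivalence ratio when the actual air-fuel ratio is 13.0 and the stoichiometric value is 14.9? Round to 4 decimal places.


phi = AFR_stoich / AFR_actual
phi = 14.9 / 13.0 = 1.1462


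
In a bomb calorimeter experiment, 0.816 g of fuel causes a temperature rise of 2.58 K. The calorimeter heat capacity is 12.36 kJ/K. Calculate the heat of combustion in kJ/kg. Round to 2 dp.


Hc = C_cal * delta_T / m_fuel
Q_released = 12.36 * 2.58 = 31.8888 kJ
m_fuel = 0.816 g = 0.816/1000 kg = 0.000816 kg
Hc = 31.8888 / 0.000816 = 39079.41 kJ/kg


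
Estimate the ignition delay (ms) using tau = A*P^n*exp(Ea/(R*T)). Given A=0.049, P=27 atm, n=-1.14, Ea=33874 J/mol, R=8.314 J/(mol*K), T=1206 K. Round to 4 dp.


tau = A * P^n * exp(Ea/(R*T))
P^n = 27^(-1.14) = 0.02334776
Ea/(R*T) = 33874/(8.314*1206) = 3.378385
exp(Ea/(R*T)) = 29.323379
tau = 0.049 * 0.02334776 * 29.323379 = 0.0335 ms


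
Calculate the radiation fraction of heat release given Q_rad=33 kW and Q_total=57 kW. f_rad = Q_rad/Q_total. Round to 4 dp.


f_rad = Q_rad / Q_total
f_rad = 33 / 57 = 0.5789


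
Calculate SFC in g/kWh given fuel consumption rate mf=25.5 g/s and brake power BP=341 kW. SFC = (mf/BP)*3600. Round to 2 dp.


SFC = (mf / BP) * 3600
Rate = 25.5 / 341 = 0.074780 g/(s*kW)
SFC = 0.074780 * 3600 = 269.21 g/kWh


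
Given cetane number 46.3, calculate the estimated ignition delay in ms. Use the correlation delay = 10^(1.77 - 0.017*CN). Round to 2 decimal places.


delay = 10^(1.77 - 0.017*CN)
Exponent = 1.77 - 0.017*46.3 = 0.9829
delay = 10^0.9829 = 9.61 ms


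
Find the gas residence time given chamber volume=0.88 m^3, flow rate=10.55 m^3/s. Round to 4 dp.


tau = V / Q_flow
tau = 0.88 / 10.55 = 0.0834 s


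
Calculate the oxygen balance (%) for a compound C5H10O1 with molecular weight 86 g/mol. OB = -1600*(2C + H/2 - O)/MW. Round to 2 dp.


OB = -1600 * (2C + H/2 - O) / MW
Inner = 2*5 + 10/2 - 1 = 14.00
OB = -1600 * 14.00 / 86 = -260.47%


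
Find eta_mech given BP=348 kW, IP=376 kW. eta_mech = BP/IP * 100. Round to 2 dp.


eta_mech = (BP / IP) * 100
Ratio = 348 / 376 = 0.9255
eta_mech = 0.9255 * 100 = 92.55%


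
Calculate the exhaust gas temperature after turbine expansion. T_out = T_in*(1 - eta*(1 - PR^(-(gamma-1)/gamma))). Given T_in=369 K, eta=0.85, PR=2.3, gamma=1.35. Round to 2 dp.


T_out = T_in * (1 - eta * (1 - PR^(-(gamma-1)/gamma)))
Exponent = -(1.35-1)/1.35 = -0.25925926
PR^exp = 2.3^(-0.25925926) = 0.80578413
Factor = 1 - 0.85*(1 - 0.80578413) = 0.83491651
T_out = 369 * 0.83491651 = 308.08 K


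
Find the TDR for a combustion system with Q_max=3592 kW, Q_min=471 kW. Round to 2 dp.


TDR = Q_max / Q_min
TDR = 3592 / 471 = 7.63


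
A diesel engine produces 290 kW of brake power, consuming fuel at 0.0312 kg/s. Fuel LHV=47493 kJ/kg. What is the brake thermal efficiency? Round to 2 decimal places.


eta_BTE = (BP / (mf * LHV)) * 100
Denominator = 0.0312 * 47493 = 1481.7816 kW
eta_BTE = (290 / 1481.7816) * 100 = 19.57%


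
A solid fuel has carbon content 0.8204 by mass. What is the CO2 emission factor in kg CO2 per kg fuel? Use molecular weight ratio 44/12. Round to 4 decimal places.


EF = C_frac * (M_CO2 / M_C)
EF = 0.8204 * (44/12)
EF = 0.8204 * 3.666667 = 3.0081 kg_CO2/kg_fuel


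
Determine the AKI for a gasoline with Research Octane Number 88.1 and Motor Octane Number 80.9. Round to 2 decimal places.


AKI = (RON + MON) / 2
AKI = (88.1 + 80.9) / 2
AKI = 169.0 / 2 = 84.50


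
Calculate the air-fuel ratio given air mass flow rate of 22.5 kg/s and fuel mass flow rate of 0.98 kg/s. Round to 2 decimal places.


AFR = m_air / m_fuel
AFR = 22.5 / 0.98 = 22.96


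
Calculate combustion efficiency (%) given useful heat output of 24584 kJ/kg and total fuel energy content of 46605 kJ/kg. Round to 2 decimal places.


Efficiency = (Q_useful / Q_fuel) * 100
Efficiency = (24584 / 46605) * 100
Efficiency = 0.5275 * 100 = 52.75%


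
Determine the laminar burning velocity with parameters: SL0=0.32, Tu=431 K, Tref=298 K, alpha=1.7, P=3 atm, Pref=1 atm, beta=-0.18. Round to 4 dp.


SL = SL0 * (Tu/Tref)^alpha * (P/Pref)^beta
T ratio = 431/298 = 1.44630872
(T ratio)^alpha = 1.44630872^1.7 = 1.872594
(P/Pref)^beta = 3^(-0.18) = 0.820575
SL = 0.32 * 1.872594 * 0.820575 = 0.4917 m/s


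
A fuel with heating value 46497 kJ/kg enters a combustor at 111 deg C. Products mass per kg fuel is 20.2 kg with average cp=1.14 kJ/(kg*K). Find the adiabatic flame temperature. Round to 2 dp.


T_ad = T_in + Hc / (m_p * cp)
Denominator = 20.2 * 1.14 = 23.0280
Temperature rise = 46497 / 23.0280 = 2019.15 K
T_ad = 111 + 2019.15 = 2130.15 deg C


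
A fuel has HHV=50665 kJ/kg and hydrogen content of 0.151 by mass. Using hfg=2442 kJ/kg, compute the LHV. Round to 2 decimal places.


LHV = HHV - hfg * 9 * H
Water correction = 2442 * 9 * 0.151 = 3318.678 kJ/kg
LHV = 50665 - 3318.678 = 47346.32 kJ/kg


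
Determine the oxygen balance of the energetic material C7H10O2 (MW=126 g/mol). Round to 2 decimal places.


OB = -1600 * (2C + H/2 - O) / MW
Inner = 2*7 + 10/2 - 2 = 17.00
OB = -1600 * 17.00 / 126 = -215.87%


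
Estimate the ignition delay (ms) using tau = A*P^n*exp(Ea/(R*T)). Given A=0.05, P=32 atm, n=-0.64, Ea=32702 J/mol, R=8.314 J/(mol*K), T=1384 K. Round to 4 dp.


tau = A * P^n * exp(Ea/(R*T))
P^n = 32^(-0.64) = 0.10881882
Ea/(R*T) = 32702/(8.314*1384) = 2.842027
exp(Ea/(R*T)) = 17.150495
tau = 0.05 * 0.10881882 * 17.150495 = 0.0933 ms


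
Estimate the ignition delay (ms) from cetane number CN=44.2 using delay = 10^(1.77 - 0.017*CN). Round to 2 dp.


delay = 10^(1.77 - 0.017*CN)
Exponent = 1.77 - 0.017*44.2 = 1.0186
delay = 10^1.0186 = 10.44 ms


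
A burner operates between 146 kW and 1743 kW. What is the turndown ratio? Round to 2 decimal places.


TDR = Q_max / Q_min
TDR = 1743 / 146 = 11.94


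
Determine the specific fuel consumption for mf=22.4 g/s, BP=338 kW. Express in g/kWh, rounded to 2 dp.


SFC = (mf / BP) * 3600
Rate = 22.4 / 338 = 0.066272 g/(s*kW)
SFC = 0.066272 * 3600 = 238.58 g/kWh


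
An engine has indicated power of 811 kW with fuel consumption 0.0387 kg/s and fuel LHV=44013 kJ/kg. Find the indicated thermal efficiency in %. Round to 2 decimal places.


eta_ith = (IP / (mf * LHV)) * 100
Denominator = 0.0387 * 44013 = 1703.3031 kW
eta_ith = (811 / 1703.3031) * 100 = 47.61%


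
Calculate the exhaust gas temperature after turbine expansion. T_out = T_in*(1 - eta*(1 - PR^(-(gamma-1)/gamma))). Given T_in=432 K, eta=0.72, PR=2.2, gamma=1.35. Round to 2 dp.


T_out = T_in * (1 - eta * (1 - PR^(-(gamma-1)/gamma)))
Exponent = -(1.35-1)/1.35 = -0.25925926
PR^exp = 2.2^(-0.25925926) = 0.81512413
Factor = 1 - 0.72*(1 - 0.81512413) = 0.86688937
T_out = 432 * 0.86688937 = 374.50 K


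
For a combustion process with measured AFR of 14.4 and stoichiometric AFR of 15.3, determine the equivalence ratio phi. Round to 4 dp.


phi = AFR_stoich / AFR_actual
phi = 15.3 / 14.4 = 1.0625


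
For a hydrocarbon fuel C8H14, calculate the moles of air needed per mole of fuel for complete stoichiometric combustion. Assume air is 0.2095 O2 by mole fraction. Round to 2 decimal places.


Balanced combustion: C8H14 + 11.5 O2 -> 8 CO2 + 7 H2O
O2 needed = C + H/4 = 8 + 14/4 = 11.50 moles
Air moles = O2 / 0.2095 = 11.50 / 0.2095 = 54.89 moles air


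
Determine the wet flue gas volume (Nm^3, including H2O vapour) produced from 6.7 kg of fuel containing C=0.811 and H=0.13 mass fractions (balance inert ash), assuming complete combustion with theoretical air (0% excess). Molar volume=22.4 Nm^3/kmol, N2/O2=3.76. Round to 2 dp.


Per kg fuel: CO2 = (C/12 kmol)*22.4 = (0.811/12)*22.4 = 1.51387 Nm^3
Per kg fuel: H2O = (H/2 kmol)*22.4 = (0.13/2)*22.4 = 1.45600 Nm^3
O2 needed per kg fuel = C/12 + H/4 = 0.811/12 + 0.13/4 = 0.10008333 kmol
Per kg fuel: N2 = O2*3.76*22.4 = 0.10008333*3.76*22.4 = 8.42942 Nm^3
Total per kg = 1.51387 + 1.45600 + 8.42942 = 11.39929 Nm^3
Total = 11.39929 * 6.7 = 76.38 Nm^3


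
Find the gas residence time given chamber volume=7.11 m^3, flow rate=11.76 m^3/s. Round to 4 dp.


tau = V / Q_flow
tau = 7.11 / 11.76 = 0.6046 s


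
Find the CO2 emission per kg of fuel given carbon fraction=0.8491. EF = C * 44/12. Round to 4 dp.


EF = C_frac * (M_CO2 / M_C)
EF = 0.8491 * (44/12)
EF = 0.8491 * 3.666667 = 3.1134 kg_CO2/kg_fuel


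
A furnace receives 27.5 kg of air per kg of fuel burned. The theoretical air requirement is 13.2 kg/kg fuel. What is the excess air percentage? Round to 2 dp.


Excess air = actual - stoichiometric = 27.5 - 13.2 = 14.30 kg/kg fuel
Excess air % = (excess / stoich) * 100 = (14.30 / 13.2) * 100 = 108.33%


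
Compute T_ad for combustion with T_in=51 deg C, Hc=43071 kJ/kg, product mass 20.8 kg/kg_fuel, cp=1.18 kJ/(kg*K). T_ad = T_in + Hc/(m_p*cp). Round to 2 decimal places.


T_ad = T_in + Hc / (m_p * cp)
Denominator = 20.8 * 1.18 = 24.5440
Temperature rise = 43071 / 24.5440 = 1754.85 K
T_ad = 51 + 1754.85 = 1805.85 deg C


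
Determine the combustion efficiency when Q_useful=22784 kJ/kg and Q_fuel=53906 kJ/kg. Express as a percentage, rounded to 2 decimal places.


Efficiency = (Q_useful / Q_fuel) * 100
Efficiency = (22784 / 53906) * 100
Efficiency = 0.4227 * 100 = 42.27%


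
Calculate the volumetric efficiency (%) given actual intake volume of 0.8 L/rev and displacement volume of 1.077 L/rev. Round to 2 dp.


eta_v = (V_actual / V_disp) * 100
Ratio = 0.8 / 1.077 = 0.7428
eta_v = 0.7428 * 100 = 74.28%


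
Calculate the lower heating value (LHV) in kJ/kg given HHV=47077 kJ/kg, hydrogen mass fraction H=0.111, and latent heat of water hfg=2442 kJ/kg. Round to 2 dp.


LHV = HHV - hfg * 9 * H
Water correction = 2442 * 9 * 0.111 = 2439.558 kJ/kg
LHV = 47077 - 2439.558 = 44637.44 kJ/kg


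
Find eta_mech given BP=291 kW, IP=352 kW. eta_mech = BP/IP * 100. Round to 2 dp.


eta_mech = (BP / IP) * 100
Ratio = 291 / 352 = 0.8267
eta_mech = 0.8267 * 100 = 82.67%


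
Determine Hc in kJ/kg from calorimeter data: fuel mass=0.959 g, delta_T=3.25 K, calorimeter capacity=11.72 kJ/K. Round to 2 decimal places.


Hc = C_cal * delta_T / m_fuel
Q_released = 11.72 * 3.25 = 38.0900 kJ
m_fuel = 0.959 g = 0.959/1000 kg = 0.000959 kg
Hc = 38.0900 / 0.000959 = 39718.46 kJ/kg


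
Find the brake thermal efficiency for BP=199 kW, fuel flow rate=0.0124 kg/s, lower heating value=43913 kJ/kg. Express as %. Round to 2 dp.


eta_BTE = (BP / (mf * LHV)) * 100
Denominator = 0.0124 * 43913 = 544.5212 kW
eta_BTE = (199 / 544.5212) * 100 = 36.55%


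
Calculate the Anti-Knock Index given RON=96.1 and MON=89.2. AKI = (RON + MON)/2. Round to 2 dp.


AKI = (RON + MON) / 2
AKI = (96.1 + 89.2) / 2
AKI = 185.3 / 2 = 92.65


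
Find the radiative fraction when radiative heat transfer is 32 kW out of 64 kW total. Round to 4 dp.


f_rad = Q_rad / Q_total
f_rad = 32 / 64 = 0.5000


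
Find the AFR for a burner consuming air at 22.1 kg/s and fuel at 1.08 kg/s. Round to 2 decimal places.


AFR = m_air / m_fuel
AFR = 22.1 / 1.08 = 20.46


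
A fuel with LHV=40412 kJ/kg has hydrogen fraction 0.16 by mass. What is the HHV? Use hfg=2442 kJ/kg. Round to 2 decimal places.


HHV = LHV + hfg * 9 * H
Water addition = 2442 * 9 * 0.16 = 3516.480 kJ/kg
HHV = 40412 + 3516.480 = 43928.48 kJ/kg


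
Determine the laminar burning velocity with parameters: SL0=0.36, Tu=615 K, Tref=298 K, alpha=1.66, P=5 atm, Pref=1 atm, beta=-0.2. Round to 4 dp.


SL = SL0 * (Tu/Tref)^alpha * (P/Pref)^beta
T ratio = 615/298 = 2.06375839
(T ratio)^alpha = 2.06375839^1.66 = 3.329153
(P/Pref)^beta = 5^(-0.2) = 0.724780
SL = 0.36 * 3.329153 * 0.724780 = 0.8686 m/s


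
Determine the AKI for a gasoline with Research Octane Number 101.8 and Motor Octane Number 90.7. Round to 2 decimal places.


AKI = (RON + MON) / 2
AKI = (101.8 + 90.7) / 2
AKI = 192.5 / 2 = 96.25


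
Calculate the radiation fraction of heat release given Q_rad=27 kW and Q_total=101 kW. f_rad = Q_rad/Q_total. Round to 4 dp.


f_rad = Q_rad / Q_total
f_rad = 27 / 101 = 0.2673


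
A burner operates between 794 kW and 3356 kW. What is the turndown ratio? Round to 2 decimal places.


TDR = Q_max / Q_min
TDR = 3356 / 794 = 4.23


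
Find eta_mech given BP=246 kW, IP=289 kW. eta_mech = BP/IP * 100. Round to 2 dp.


eta_mech = (BP / IP) * 100
Ratio = 246 / 289 = 0.8512
eta_mech = 0.8512 * 100 = 85.12%


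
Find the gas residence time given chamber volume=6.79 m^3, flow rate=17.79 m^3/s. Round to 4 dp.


tau = V / Q_flow
tau = 6.79 / 17.79 = 0.3817 s


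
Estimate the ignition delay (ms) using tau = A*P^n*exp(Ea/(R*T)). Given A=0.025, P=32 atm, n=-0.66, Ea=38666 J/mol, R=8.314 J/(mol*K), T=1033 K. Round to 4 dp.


tau = A * P^n * exp(Ea/(R*T))
P^n = 32^(-0.66) = 0.10153155
Ea/(R*T) = 38666/(8.314*1033) = 4.502139
exp(Ea/(R*T)) = 90.209889
tau = 0.025 * 0.10153155 * 90.209889 = 0.2290 ms


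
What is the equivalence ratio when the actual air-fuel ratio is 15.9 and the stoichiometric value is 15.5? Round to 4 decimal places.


phi = AFR_stoich / AFR_actual
phi = 15.5 / 15.9 = 0.9748


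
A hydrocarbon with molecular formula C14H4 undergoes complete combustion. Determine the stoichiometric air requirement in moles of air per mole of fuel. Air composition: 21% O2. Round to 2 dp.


Balanced combustion: C14H4 + 15 O2 -> 14 CO2 + 2 H2O
O2 needed = C + H/4 = 14 + 4/4 = 15.00 moles
Air moles = O2 / 0.21 = 15.00 / 0.21 = 71.43 moles air


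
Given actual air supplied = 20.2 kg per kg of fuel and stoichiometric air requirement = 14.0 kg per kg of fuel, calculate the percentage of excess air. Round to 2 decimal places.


Excess air = actual - stoichiometric = 20.2 - 14.0 = 6.20 kg/kg fuel
Excess air % = (excess / stoich) * 100 = (6.20 / 14.0) * 100 = 44.29%


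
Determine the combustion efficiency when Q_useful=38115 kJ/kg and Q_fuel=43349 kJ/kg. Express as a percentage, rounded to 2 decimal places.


Efficiency = (Q_useful / Q_fuel) * 100
Efficiency = (38115 / 43349) * 100
Efficiency = 0.8793 * 100 = 87.93%


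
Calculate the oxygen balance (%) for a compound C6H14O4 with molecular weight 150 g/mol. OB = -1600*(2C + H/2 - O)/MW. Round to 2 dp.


OB = -1600 * (2C + H/2 - O) / MW
Inner = 2*6 + 14/2 - 4 = 15.00
OB = -1600 * 15.00 / 150 = -160.00%


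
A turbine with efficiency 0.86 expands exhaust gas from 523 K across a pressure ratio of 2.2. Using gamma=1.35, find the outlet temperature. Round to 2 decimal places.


T_out = T_in * (1 - eta * (1 - PR^(-(gamma-1)/gamma)))
Exponent = -(1.35-1)/1.35 = -0.25925926
PR^exp = 2.2^(-0.25925926) = 0.81512413
Factor = 1 - 0.86*(1 - 0.81512413) = 0.84100675
T_out = 523 * 0.84100675 = 439.85 K


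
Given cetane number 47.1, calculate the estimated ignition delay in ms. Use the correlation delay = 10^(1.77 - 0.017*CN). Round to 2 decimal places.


delay = 10^(1.77 - 0.017*CN)
Exponent = 1.77 - 0.017*47.1 = 0.9693
delay = 10^0.9693 = 9.32 ms


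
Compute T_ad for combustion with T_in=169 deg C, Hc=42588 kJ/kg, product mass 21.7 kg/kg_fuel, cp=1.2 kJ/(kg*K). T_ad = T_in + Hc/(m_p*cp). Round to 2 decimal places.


T_ad = T_in + Hc / (m_p * cp)
Denominator = 21.7 * 1.2 = 26.0400
Temperature rise = 42588 / 26.0400 = 1635.48 K
T_ad = 169 + 1635.48 = 1804.48 deg C


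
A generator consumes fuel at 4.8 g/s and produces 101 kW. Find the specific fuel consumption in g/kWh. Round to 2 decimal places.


SFC = (mf / BP) * 3600
Rate = 4.8 / 101 = 0.047525 g/(s*kW)
SFC = 0.047525 * 3600 = 171.09 g/kWh


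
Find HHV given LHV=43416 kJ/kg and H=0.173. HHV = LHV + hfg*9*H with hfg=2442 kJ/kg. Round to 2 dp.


HHV = LHV + hfg * 9 * H
Water addition = 2442 * 9 * 0.173 = 3802.194 kJ/kg
HHV = 43416 + 3802.194 = 47218.19 kJ/kg


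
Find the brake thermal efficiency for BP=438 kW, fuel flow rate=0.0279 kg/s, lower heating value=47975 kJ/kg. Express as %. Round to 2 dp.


eta_BTE = (BP / (mf * LHV)) * 100
Denominator = 0.0279 * 47975 = 1338.5025 kW
eta_BTE = (438 / 1338.5025) * 100 = 32.72%


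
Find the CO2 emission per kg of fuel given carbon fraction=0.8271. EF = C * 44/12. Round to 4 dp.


EF = C_frac * (M_CO2 / M_C)
EF = 0.8271 * (44/12)
EF = 0.8271 * 3.666667 = 3.0327 kg_CO2/kg_fuel


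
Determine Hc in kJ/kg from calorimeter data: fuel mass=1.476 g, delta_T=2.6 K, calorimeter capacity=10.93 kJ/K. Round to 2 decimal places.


Hc = C_cal * delta_T / m_fuel
Q_released = 10.93 * 2.6 = 28.4180 kJ
m_fuel = 1.476 g = 1.476/1000 kg = 0.001476 kg
Hc = 28.4180 / 0.001476 = 19253.39 kJ/kg


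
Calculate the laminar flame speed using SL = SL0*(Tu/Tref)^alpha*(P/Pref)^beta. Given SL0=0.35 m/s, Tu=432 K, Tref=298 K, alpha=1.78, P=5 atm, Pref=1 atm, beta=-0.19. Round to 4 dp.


SL = SL0 * (Tu/Tref)^alpha * (P/Pref)^beta
T ratio = 432/298 = 1.44966443
(T ratio)^alpha = 1.44966443^1.78 = 1.936672
(P/Pref)^beta = 5^(-0.19) = 0.736539
SL = 0.35 * 1.936672 * 0.736539 = 0.4993 m/s


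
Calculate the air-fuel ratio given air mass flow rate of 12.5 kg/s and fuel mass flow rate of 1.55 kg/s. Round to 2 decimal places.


AFR = m_air / m_fuel
AFR = 12.5 / 1.55 = 8.06


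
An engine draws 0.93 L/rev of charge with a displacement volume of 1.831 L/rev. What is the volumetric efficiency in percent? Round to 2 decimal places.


eta_v = (V_actual / V_disp) * 100
Ratio = 0.93 / 1.831 = 0.5079
eta_v = 0.5079 * 100 = 50.79%


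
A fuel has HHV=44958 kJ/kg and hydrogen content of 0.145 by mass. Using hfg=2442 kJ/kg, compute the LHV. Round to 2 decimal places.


LHV = HHV - hfg * 9 * H
Water correction = 2442 * 9 * 0.145 = 3186.810 kJ/kg
LHV = 44958 - 3186.810 = 41771.19 kJ/kg


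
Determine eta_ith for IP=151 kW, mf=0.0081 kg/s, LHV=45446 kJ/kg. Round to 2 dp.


eta_ith = (IP / (mf * LHV)) * 100
Denominator = 0.0081 * 45446 = 368.1126 kW
eta_ith = (151 / 368.1126) * 100 = 41.02%


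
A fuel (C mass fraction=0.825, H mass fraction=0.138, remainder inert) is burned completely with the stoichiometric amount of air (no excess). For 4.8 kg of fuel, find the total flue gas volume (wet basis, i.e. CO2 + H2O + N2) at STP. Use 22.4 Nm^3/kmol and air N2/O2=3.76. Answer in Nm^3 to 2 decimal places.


Per kg fuel: CO2 = (C/12 kmol)*22.4 = (0.825/12)*22.4 = 1.54000 Nm^3
Per kg fuel: H2O = (H/2 kmol)*22.4 = (0.138/2)*22.4 = 1.54560 Nm^3
O2 needed per kg fuel = C/12 + H/4 = 0.825/12 + 0.138/4 = 0.10325000 kmol
Per kg fuel: N2 = O2*3.76*22.4 = 0.10325000*3.76*22.4 = 8.69613 Nm^3
Total per kg = 1.54000 + 1.54560 + 8.69613 = 11.78173 Nm^3
Total = 11.78173 * 4.8 = 56.55 Nm^3


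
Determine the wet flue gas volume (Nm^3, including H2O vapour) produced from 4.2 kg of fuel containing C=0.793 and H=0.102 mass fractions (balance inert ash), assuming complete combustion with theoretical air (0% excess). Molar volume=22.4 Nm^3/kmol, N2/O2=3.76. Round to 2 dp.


Per kg fuel: CO2 = (C/12 kmol)*22.4 = (0.793/12)*22.4 = 1.48027 Nm^3
Per kg fuel: H2O = (H/2 kmol)*22.4 = (0.102/2)*22.4 = 1.14240 Nm^3
O2 needed per kg fuel = C/12 + H/4 = 0.793/12 + 0.102/4 = 0.09158333 kmol
Per kg fuel: N2 = O2*3.76*22.4 = 0.09158333*3.76*22.4 = 7.71351 Nm^3
Total per kg = 1.48027 + 1.14240 + 7.71351 = 10.33618 Nm^3
Total = 10.33618 * 4.2 = 43.41 Nm^3


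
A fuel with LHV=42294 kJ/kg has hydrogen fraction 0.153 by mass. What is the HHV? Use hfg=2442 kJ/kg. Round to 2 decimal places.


HHV = LHV + hfg * 9 * H
Water addition = 2442 * 9 * 0.153 = 3362.634 kJ/kg
HHV = 42294 + 3362.634 = 45656.63 kJ/kg


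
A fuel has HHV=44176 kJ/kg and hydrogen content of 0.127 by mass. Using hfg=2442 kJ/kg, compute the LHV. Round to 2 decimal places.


LHV = HHV - hfg * 9 * H
Water correction = 2442 * 9 * 0.127 = 2791.206 kJ/kg
LHV = 44176 - 2791.206 = 41384.79 kJ/kg


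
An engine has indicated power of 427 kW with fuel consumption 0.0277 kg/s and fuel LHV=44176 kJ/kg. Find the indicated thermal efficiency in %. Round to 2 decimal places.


eta_ith = (IP / (mf * LHV)) * 100
Denominator = 0.0277 * 44176 = 1223.6752 kW
eta_ith = (427 / 1223.6752) * 100 = 34.89%


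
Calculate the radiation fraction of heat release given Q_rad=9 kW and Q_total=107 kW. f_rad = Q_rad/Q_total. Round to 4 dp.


f_rad = Q_rad / Q_total
f_rad = 9 / 107 = 0.0841


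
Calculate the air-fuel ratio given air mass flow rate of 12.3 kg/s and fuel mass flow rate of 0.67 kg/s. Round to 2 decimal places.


AFR = m_air / m_fuel
AFR = 12.3 / 0.67 = 18.36


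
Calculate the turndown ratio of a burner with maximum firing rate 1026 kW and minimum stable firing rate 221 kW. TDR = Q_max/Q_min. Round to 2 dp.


TDR = Q_max / Q_min
TDR = 1026 / 221 = 4.64


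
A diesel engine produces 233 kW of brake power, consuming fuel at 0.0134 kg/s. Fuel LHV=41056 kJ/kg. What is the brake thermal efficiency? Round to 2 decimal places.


eta_BTE = (BP / (mf * LHV)) * 100
Denominator = 0.0134 * 41056 = 550.1504 kW
eta_BTE = (233 / 550.1504) * 100 = 42.35%


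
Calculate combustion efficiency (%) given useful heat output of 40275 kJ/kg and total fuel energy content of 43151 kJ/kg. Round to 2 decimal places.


Efficiency = (Q_useful / Q_fuel) * 100
Efficiency = (40275 / 43151) * 100
Efficiency = 0.9334 * 100 = 93.34%


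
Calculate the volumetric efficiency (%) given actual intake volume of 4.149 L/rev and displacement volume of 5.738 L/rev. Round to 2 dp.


eta_v = (V_actual / V_disp) * 100
Ratio = 4.149 / 5.738 = 0.7231
eta_v = 0.7231 * 100 = 72.31%


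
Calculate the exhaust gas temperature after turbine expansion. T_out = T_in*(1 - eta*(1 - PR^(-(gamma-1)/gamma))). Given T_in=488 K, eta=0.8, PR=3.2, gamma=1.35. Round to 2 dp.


T_out = T_in * (1 - eta * (1 - PR^(-(gamma-1)/gamma)))
Exponent = -(1.35-1)/1.35 = -0.25925926
PR^exp = 3.2^(-0.25925926) = 0.73966521
Factor = 1 - 0.8*(1 - 0.73966521) = 0.79173217
T_out = 488 * 0.79173217 = 386.37 K


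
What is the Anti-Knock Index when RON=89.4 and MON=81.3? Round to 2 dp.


AKI = (RON + MON) / 2
AKI = (89.4 + 81.3) / 2
AKI = 170.7 / 2 = 85.35


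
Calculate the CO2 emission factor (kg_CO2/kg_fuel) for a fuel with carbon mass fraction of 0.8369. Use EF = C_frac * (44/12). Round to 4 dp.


EF = C_frac * (M_CO2 / M_C)
EF = 0.8369 * (44/12)
EF = 0.8369 * 3.666667 = 3.0686 kg_CO2/kg_fuel


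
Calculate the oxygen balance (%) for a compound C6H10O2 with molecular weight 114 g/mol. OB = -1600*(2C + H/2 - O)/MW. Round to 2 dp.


OB = -1600 * (2C + H/2 - O) / MW
Inner = 2*6 + 10/2 - 2 = 15.00
OB = -1600 * 15.00 / 114 = -210.53%


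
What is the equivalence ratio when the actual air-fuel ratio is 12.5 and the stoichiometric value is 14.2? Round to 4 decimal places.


phi = AFR_stoich / AFR_actual
phi = 14.2 / 12.5 = 1.1360


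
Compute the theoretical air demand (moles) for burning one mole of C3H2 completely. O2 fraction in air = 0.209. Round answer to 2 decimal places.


Balanced combustion: C3H2 + 3.5 O2 -> 3 CO2 + 1 H2O
O2 needed = C + H/4 = 3 + 2/4 = 3.50 moles
Air moles = O2 / 0.209 = 3.50 / 0.209 = 16.75 moles air


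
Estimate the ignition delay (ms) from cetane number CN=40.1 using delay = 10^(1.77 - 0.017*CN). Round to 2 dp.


delay = 10^(1.77 - 0.017*CN)
Exponent = 1.77 - 0.017*40.1 = 1.0883
delay = 10^1.0883 = 12.25 ms


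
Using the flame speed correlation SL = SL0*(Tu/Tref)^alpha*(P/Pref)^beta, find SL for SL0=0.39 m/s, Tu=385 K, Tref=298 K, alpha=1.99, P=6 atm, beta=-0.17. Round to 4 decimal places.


SL = SL0 * (Tu/Tref)^alpha * (P/Pref)^beta
T ratio = 385/298 = 1.29194631
(T ratio)^alpha = 1.29194631^1.99 = 1.664855
(P/Pref)^beta = 6^(-0.17) = 0.737419
SL = 0.39 * 1.664855 * 0.737419 = 0.4788 m/s


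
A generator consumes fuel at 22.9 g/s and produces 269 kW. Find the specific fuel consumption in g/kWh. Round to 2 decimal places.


SFC = (mf / BP) * 3600
Rate = 22.9 / 269 = 0.085130 g/(s*kW)
SFC = 0.085130 * 3600 = 306.47 g/kWh


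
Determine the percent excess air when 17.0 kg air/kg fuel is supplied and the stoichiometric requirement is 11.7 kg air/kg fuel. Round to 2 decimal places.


Excess air = actual - stoichiometric = 17.0 - 11.7 = 5.30 kg/kg fuel
Excess air % = (excess / stoich) * 100 = (5.30 / 11.7) * 100 = 45.30%


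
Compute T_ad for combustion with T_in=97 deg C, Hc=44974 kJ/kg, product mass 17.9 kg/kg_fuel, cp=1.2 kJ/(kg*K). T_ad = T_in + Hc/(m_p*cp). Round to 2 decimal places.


T_ad = T_in + Hc / (m_p * cp)
Denominator = 17.9 * 1.2 = 21.4800
Temperature rise = 44974 / 21.4800 = 2093.76 K
T_ad = 97 + 2093.76 = 2190.76 deg C


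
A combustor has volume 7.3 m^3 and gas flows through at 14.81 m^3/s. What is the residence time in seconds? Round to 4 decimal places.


tau = V / Q_flow
tau = 7.3 / 14.81 = 0.4929 s


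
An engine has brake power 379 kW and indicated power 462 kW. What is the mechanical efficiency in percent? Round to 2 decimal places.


eta_mech = (BP / IP) * 100
Ratio = 379 / 462 = 0.8203
eta_mech = 0.8203 * 100 = 82.03%


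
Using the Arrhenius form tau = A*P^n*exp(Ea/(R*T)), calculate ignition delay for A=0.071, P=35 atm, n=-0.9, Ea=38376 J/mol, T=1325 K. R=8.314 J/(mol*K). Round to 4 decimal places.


tau = A * P^n * exp(Ea/(R*T))
P^n = 35^(-0.9) = 0.04076982
Ea/(R*T) = 38376/(8.314*1325) = 3.483644
exp(Ea/(R*T)) = 32.578231
tau = 0.071 * 0.04076982 * 32.578231 = 0.0943 ms


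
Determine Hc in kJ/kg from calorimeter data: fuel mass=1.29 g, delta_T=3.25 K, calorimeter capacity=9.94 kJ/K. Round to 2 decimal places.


Hc = C_cal * delta_T / m_fuel
Q_released = 9.94 * 3.25 = 32.3050 kJ
m_fuel = 1.29 g = 1.29/1000 kg = 0.001290 kg
Hc = 32.3050 / 0.001290 = 25042.64 kJ/kg


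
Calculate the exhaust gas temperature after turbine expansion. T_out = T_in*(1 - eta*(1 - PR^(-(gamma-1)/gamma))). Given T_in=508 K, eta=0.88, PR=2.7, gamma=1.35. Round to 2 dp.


T_out = T_in * (1 - eta * (1 - PR^(-(gamma-1)/gamma)))
Exponent = -(1.35-1)/1.35 = -0.25925926
PR^exp = 2.7^(-0.25925926) = 0.77297411
Factor = 1 - 0.88*(1 - 0.77297411) = 0.80021722
T_out = 508 * 0.80021722 = 406.51 K


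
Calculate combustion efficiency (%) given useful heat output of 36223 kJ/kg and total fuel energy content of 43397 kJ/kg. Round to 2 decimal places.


Efficiency = (Q_useful / Q_fuel) * 100
Efficiency = (36223 / 43397) * 100
Efficiency = 0.8347 * 100 = 83.47%


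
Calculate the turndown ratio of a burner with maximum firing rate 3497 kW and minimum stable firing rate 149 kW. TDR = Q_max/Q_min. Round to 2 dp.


TDR = Q_max / Q_min
TDR = 3497 / 149 = 23.47


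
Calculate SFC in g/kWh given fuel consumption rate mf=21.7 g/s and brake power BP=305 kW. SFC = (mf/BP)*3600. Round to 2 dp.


SFC = (mf / BP) * 3600
Rate = 21.7 / 305 = 0.071148 g/(s*kW)
SFC = 0.071148 * 3600 = 256.13 g/kWh


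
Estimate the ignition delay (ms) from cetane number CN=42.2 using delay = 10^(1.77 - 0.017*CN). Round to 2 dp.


delay = 10^(1.77 - 0.017*CN)
Exponent = 1.77 - 0.017*42.2 = 1.0526
delay = 10^1.0526 = 11.29 ms


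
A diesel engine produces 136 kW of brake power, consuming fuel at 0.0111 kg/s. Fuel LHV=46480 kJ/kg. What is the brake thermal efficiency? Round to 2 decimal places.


eta_BTE = (BP / (mf * LHV)) * 100
Denominator = 0.0111 * 46480 = 515.9280 kW
eta_BTE = (136 / 515.9280) * 100 = 26.36%


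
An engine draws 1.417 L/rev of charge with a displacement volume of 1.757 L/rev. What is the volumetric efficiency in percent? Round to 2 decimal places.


eta_v = (V_actual / V_disp) * 100
Ratio = 1.417 / 1.757 = 0.8065
eta_v = 0.8065 * 100 = 80.65%


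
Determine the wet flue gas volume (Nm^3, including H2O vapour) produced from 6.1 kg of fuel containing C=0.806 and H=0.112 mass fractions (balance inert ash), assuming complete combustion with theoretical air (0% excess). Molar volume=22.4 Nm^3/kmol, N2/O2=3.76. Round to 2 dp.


Per kg fuel: CO2 = (C/12 kmol)*22.4 = (0.806/12)*22.4 = 1.50453 Nm^3
Per kg fuel: H2O = (H/2 kmol)*22.4 = (0.112/2)*22.4 = 1.25440 Nm^3
O2 needed per kg fuel = C/12 + H/4 = 0.806/12 + 0.112/4 = 0.09516667 kmol
Per kg fuel: N2 = O2*3.76*22.4 = 0.09516667*3.76*22.4 = 8.01532 Nm^3
Total per kg = 1.50453 + 1.25440 + 8.01532 = 10.77425 Nm^3
Total = 10.77425 * 6.1 = 65.72 Nm^3


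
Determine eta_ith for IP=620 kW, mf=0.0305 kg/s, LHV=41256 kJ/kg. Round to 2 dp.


eta_ith = (IP / (mf * LHV)) * 100
Denominator = 0.0305 * 41256 = 1258.3080 kW
eta_ith = (620 / 1258.3080) * 100 = 49.27%


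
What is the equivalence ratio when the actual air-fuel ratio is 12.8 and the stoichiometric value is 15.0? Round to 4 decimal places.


phi = AFR_stoich / AFR_actual
phi = 15.0 / 12.8 = 1.1719


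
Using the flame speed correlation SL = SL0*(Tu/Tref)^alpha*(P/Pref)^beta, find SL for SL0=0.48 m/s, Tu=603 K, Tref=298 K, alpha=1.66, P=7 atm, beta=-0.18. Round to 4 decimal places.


SL = SL0 * (Tu/Tref)^alpha * (P/Pref)^beta
T ratio = 603/298 = 2.02348993
(T ratio)^alpha = 2.02348993^1.66 = 3.222016
(P/Pref)^beta = 7^(-0.18) = 0.704502
SL = 0.48 * 3.222016 * 0.704502 = 1.0896 m/s


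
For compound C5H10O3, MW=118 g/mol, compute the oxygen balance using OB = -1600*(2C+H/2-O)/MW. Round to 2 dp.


OB = -1600 * (2C + H/2 - O) / MW
Inner = 2*5 + 10/2 - 3 = 12.00
OB = -1600 * 12.00 / 118 = -162.71%


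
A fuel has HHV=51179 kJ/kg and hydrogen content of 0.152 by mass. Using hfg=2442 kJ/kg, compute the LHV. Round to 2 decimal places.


LHV = HHV - hfg * 9 * H
Water correction = 2442 * 9 * 0.152 = 3340.656 kJ/kg
LHV = 51179 - 3340.656 = 47838.34 kJ/kg


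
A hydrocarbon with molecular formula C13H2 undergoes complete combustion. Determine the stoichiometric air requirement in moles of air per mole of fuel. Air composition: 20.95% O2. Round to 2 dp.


Balanced combustion: C13H2 + 13.5 O2 -> 13 CO2 + 1 H2O
O2 needed = C + H/4 = 13 + 2/4 = 13.50 moles
Air moles = O2 / 0.2095 = 13.50 / 0.2095 = 64.44 moles air


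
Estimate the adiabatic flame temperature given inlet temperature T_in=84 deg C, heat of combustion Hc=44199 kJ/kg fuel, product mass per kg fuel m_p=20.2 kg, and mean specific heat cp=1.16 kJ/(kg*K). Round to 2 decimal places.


T_ad = T_in + Hc / (m_p * cp)
Denominator = 20.2 * 1.16 = 23.4320
Temperature rise = 44199 / 23.4320 = 1886.27 K
T_ad = 84 + 1886.27 = 1970.27 deg C


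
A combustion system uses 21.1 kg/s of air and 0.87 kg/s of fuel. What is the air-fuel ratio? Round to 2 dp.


AFR = m_air / m_fuel
AFR = 21.1 / 0.87 = 24.25


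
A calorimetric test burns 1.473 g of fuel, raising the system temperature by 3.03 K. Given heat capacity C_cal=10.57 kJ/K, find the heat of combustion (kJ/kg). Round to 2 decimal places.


Hc = C_cal * delta_T / m_fuel
Q_released = 10.57 * 3.03 = 32.0271 kJ
m_fuel = 1.473 g = 1.473/1000 kg = 0.001473 kg
Hc = 32.0271 / 0.001473 = 21742.77 kJ/kg


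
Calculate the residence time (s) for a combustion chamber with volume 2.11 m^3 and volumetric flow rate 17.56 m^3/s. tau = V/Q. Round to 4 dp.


tau = V / Q_flow
tau = 2.11 / 17.56 = 0.1202 s


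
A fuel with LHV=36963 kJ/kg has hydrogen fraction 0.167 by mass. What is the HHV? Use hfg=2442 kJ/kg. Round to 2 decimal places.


HHV = LHV + hfg * 9 * H
Water addition = 2442 * 9 * 0.167 = 3670.326 kJ/kg
HHV = 36963 + 3670.326 = 40633.33 kJ/kg


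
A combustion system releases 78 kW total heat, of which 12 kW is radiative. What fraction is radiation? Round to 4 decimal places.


f_rad = Q_rad / Q_total
f_rad = 12 / 78 = 0.1538


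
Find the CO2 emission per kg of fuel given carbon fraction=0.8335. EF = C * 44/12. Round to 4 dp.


EF = C_frac * (M_CO2 / M_C)
EF = 0.8335 * (44/12)
EF = 0.8335 * 3.666667 = 3.0562 kg_CO2/kg_fuel


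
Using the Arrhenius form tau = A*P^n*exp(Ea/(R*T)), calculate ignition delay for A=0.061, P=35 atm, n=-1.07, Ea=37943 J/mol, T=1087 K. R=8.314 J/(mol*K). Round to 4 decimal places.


tau = A * P^n * exp(Ea/(R*T))
P^n = 35^(-1.07) = 0.02227651
Ea/(R*T) = 37943/(8.314*1087) = 4.198480
exp(Ea/(R*T)) = 66.585053
tau = 0.061 * 0.02227651 * 66.585053 = 0.0905 ms


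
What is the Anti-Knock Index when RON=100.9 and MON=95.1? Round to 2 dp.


AKI = (RON + MON) / 2
AKI = (100.9 + 95.1) / 2
AKI = 196.0 / 2 = 98.00


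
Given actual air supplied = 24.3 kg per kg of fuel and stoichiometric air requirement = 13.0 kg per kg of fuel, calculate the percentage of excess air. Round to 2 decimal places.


Excess air = actual - stoichiometric = 24.3 - 13.0 = 11.30 kg/kg fuel
Excess air % = (excess / stoich) * 100 = (11.30 / 13.0) * 100 = 86.92%


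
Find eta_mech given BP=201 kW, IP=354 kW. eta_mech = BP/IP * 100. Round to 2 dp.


eta_mech = (BP / IP) * 100
Ratio = 201 / 354 = 0.5678
eta_mech = 0.5678 * 100 = 56.78%


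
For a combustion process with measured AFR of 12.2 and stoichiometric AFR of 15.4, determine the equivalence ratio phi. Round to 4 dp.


phi = AFR_stoich / AFR_actual
phi = 15.4 / 12.2 = 1.2623


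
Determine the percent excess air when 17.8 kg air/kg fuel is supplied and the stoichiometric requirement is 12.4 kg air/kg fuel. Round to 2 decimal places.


Excess air = actual - stoichiometric = 17.8 - 12.4 = 5.40 kg/kg fuel
Excess air % = (excess / stoich) * 100 = (5.40 / 12.4) * 100 = 43.55%
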